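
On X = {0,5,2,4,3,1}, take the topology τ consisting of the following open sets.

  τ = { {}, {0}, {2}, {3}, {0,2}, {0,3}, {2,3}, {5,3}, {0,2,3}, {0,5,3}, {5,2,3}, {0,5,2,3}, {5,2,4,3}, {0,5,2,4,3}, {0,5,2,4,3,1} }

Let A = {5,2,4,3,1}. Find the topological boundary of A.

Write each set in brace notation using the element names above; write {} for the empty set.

{1}

open subsets of A: {}, {2}, {3}, {2,3}, {5,3}, {5,2,3}, {5,2,4,3}; so int(A) = {5,2,4,3}
closure: X∖int(X∖A) = X∖{0} = {5,2,4,3,1}
∂A = {5,2,4,3,1} minus {5,2,4,3} = {1}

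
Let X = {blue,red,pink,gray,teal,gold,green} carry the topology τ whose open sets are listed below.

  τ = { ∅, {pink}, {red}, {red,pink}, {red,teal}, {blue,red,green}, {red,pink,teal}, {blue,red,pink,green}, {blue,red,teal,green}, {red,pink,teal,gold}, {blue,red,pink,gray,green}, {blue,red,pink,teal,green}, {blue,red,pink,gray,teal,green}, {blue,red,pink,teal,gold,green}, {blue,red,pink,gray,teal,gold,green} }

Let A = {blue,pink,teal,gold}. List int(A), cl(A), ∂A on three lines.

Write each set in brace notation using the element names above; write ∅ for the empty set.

opens ⊆ A: ∅, {pink}; union → int = {pink}
complement {red,gray,green}; its interior {red}; cl(A) = X∖{red} = {blue,pink,gray,teal,gold,green}
boundary = {blue,pink,gray,teal,gold,green} ∖ {pink} = {blue,gray,teal,gold,green}

int(A) = {pink}
cl(A)  = {blue,pink,gray,teal,gold,green}
∂A     = {blue,gray,teal,gold,green}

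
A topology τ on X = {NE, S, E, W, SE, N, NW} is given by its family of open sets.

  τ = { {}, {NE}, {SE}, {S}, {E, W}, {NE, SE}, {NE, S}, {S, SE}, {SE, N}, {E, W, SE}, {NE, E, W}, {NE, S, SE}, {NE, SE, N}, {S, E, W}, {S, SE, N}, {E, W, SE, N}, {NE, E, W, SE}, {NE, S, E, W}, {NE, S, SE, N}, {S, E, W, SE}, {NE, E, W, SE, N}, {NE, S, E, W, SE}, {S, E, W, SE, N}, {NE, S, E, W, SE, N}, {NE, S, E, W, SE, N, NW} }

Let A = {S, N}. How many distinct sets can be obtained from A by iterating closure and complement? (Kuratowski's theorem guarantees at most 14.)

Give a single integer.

cl via duality: int({NE, E, W, SE, NW}) = {NE, E, W, SE}, so X∖{NE, E, W, SE} = {S, N, NW}
Write k for closure, c for complement:
  1. A     = {S, N}
  2. kA    = {S, N, NW}
  3. cA    = {NE, E, W, SE, NW}
  4. ckA   = {NE, E, W, SE}
  5. kcA   = {NE, E, W, SE, N, NW}
  6. ckcA  = {S}
  7. kckcA = {S, NW}
  8. ckckcA = {NE, E, W, SE, N}
applying k or c yields no new set

8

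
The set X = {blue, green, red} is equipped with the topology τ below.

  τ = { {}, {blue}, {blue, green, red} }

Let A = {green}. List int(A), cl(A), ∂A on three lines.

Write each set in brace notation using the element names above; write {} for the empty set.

open subsets of A: {}; so int(A) = {}
closure: X∖int(X∖A) = X∖{blue} = {green, red}
∂A = {green, red} minus {} = {green, red}

int(A) = {}
cl(A)  = {green, red}
∂A     = {green, red}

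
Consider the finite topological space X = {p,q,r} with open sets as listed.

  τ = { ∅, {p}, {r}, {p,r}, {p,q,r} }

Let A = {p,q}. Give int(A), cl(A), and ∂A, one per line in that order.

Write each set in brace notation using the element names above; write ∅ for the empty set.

int(A) = {p}
cl(A)  = {p,q}
∂A     = {q}

opens ⊆ A: ∅, {p}; union → int = {p}
complement {r}; its interior {r}; cl(A) = X∖{r} = {p,q}
boundary = {p,q} ∖ {p} = {q}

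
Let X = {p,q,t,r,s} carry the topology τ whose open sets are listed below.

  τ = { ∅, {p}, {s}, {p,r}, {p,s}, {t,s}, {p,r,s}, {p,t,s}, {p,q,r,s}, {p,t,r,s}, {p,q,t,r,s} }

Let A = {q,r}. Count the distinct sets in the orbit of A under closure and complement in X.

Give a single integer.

4

complement {p,t,s}; its interior {p,t,s}; cl(A) = X∖{p,t,s} = {q,r}
With k = closure, c = complement:
  1. A     = {q,r}
  2. cA    = {p,t,s}
  3. kcA   = {p,q,t,r,s}
  4. ckcA  = ∅
k, c of each give nothing new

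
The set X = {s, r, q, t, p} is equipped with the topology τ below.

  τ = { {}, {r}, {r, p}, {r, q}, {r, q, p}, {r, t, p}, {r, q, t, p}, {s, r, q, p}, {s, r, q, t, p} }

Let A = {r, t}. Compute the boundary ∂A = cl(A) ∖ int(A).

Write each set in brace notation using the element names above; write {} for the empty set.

open subsets of A: {}, {r}; so int(A) = {r}
closure: X∖int(X∖A) = X∖{} = {s, r, q, t, p}
∂A = {s, r, q, t, p} minus {r} = {s, q, t, p}

{s, q, t, p}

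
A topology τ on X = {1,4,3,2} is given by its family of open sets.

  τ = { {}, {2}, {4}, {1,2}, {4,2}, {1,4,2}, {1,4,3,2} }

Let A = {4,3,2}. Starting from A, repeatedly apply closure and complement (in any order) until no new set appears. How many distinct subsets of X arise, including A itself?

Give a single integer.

X∖A={1}, int(X∖A)={}, hence cl(A)={1,4,3,2}
Orbit (k=closure, c=complement):
  1. A     = {4,3,2}
  2. kA    = {1,4,3,2}
  3. cA    = {1}
  4. ckA   = {}
  5. kcA   = {1,3}
  6. ckcA  = {4,2}
(closed under both — stop)

6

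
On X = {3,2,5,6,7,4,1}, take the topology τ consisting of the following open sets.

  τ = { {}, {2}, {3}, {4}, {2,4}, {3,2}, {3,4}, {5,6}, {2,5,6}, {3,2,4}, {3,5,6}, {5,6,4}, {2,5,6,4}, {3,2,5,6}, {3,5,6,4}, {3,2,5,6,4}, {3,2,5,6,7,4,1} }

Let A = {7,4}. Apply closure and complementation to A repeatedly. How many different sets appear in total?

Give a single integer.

6

closure: X∖int(X∖A) = X∖{3,2,5,6} = {7,4,1}
Let k=closure and c=complement:
  1. A     = {7,4}
  2. kA    = {7,4,1}
  3. cA    = {3,2,5,6,1}
  4. ckA   = {3,2,5,6}
  5. kcA   = {3,2,5,6,7,1}
  6. ckcA  = {4}
— saturated at 6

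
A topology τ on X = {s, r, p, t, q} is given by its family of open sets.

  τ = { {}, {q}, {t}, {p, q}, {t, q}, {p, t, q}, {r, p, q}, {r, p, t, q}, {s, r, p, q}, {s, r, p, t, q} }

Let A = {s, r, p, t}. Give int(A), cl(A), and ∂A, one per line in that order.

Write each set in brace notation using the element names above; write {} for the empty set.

open subsets of A: {}, {t}; so int(A) = {t}
closure: X∖int(X∖A) = X∖{q} = {s, r, p, t}
∂A = {s, r, p, t} minus {t} = {s, r, p}

int(A) = {t}
cl(A)  = {s, r, p, t}
∂A     = {s, r, p}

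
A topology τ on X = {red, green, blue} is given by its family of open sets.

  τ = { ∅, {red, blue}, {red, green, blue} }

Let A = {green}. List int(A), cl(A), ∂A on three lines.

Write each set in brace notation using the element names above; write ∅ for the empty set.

opens ⊆ A: ∅; union → int = ∅
complement {red, blue}; its interior {red, blue}; cl(A) = X∖{red, blue} = {green}
boundary = {green} ∖ ∅ = {green}

int(A) = ∅
cl(A)  = {green}
∂A     = {green}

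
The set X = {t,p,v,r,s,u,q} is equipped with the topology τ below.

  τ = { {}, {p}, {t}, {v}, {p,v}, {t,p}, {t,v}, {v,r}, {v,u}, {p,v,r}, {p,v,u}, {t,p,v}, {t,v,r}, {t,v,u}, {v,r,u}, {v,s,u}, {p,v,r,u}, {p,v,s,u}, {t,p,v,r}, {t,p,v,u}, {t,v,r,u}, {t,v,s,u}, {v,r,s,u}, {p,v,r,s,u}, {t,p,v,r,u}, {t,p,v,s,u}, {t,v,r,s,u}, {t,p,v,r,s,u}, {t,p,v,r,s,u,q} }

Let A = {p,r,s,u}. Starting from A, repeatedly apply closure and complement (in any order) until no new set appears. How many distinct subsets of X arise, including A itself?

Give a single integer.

8

complement {t,v,q}; its interior {t,v}; cl(A) = X∖{t,v} = {p,r,s,u,q}
With k = closure, c = complement:
  1. A     = {p,r,s,u}
  2. kA    = {p,r,s,u,q}
  3. cA    = {t,v,q}
  4. ckA   = {t,v}
  5. kcA   = {t,v,r,s,u,q}
  6. ckcA  = {p}
  7. kckcA = {p,q}
  8. ckckcA = {t,v,r,s,u}
k, c of each give nothing new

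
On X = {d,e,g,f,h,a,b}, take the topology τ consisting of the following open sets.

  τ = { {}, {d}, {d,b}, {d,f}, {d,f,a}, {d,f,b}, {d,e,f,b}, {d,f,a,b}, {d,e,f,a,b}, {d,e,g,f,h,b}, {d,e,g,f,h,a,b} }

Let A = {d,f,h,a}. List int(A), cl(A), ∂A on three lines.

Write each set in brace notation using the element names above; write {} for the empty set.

interior: largest open inside A is {d,f,a} (from {}, {d}, {d,f}, {d,f,a})
cl via duality: int({e,g,b}) = {}, so X∖{} = {d,e,g,f,h,a,b}
cl∖int = {e,g,h,b}

int(A) = {d,f,a}
cl(A)  = {d,e,g,f,h,a,b}
∂A     = {e,g,h,b}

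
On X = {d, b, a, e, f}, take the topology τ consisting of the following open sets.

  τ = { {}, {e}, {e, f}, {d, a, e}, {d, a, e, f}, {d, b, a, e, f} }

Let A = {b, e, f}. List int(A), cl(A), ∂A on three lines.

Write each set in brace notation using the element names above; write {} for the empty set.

int(A) = {e, f}
cl(A)  = {d, b, a, e, f}
∂A     = {d, b, a}

interior: largest open inside A is {e, f} (from {}, {e}, {e, f})
cl via duality: int({d, a}) = {}, so X∖{} = {d, b, a, e, f}
cl∖int = {d, b, a}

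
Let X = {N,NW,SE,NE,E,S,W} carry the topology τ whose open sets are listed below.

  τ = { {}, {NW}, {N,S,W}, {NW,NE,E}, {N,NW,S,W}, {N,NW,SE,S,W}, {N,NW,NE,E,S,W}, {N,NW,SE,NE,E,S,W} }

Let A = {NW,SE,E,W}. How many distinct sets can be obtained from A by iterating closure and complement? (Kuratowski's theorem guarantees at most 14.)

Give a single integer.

10

cl via duality: int({N,NE,S}) = {}, so X∖{} = {N,NW,SE,NE,E,S,W}
Write k for closure, c for complement:
  1. A     = {NW,SE,E,W}
  2. kA    = {N,NW,SE,NE,E,S,W}
  3. cA    = {N,NE,S}
  4. ckA   = {}
  5. kcA   = {N,SE,NE,E,S,W}
  6. ckcA  = {NW}
  7. kckcA = {NW,SE,NE,E}
  8. ckckcA = {N,S,W}
  9. kckckcA = {N,SE,S,W}
  10. ckckckcA = {NW,NE,E}
applying k or c yields no new set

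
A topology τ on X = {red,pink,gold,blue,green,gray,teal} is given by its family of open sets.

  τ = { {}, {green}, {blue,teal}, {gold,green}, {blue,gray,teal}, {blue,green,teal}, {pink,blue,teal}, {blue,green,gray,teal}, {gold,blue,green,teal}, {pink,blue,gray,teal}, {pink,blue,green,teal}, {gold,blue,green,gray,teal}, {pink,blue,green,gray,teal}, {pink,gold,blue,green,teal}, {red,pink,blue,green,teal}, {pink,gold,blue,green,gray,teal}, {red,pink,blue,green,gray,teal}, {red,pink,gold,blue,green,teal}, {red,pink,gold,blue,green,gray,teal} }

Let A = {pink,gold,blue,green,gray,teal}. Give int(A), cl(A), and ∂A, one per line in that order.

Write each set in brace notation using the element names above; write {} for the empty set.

int(A) = {pink,gold,blue,green,gray,teal}
cl(A)  = {red,pink,gold,blue,green,gray,teal}
∂A     = {red}

open subsets of A: {}, {green}, {gold,green}, {blue,teal}, {pink,blue,teal}, {blue,green,teal}, {blue,gray,teal}, {blue,green,gray,teal}, {pink,blue,green,teal}, {pink,blue,gray,teal}, {gold,blue,green,teal}, {pink,gold,blue,green,teal}, {pink,blue,green,gray,teal}, {gold,blue,green,gray,teal}, {pink,gold,blue,green,gray,teal}; so int(A) = {pink,gold,blue,green,gray,teal}
closure: X∖int(X∖A) = X∖{} = {red,pink,gold,blue,green,gray,teal}
∂A = {red,pink,gold,blue,green,gray,teal} minus {pink,gold,blue,green,gray,teal} = {red}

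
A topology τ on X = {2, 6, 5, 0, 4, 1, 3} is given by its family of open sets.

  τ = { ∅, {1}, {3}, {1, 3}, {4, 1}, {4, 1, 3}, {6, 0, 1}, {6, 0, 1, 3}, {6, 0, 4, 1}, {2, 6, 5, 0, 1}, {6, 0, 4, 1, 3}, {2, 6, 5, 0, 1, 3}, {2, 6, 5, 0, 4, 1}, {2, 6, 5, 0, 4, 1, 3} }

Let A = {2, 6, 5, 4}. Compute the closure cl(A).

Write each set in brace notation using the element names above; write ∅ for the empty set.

closure: X∖int(X∖A) = X∖{1, 3} = {2, 6, 5, 0, 4}

{2, 6, 5, 0, 4}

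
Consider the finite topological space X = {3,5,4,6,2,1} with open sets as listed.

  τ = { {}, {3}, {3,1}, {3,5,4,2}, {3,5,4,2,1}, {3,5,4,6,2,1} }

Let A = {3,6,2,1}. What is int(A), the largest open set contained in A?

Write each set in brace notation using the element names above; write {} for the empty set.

opens ⊆ A: {}, {3}, {3,1}; union → int = {3,1}

{3,1}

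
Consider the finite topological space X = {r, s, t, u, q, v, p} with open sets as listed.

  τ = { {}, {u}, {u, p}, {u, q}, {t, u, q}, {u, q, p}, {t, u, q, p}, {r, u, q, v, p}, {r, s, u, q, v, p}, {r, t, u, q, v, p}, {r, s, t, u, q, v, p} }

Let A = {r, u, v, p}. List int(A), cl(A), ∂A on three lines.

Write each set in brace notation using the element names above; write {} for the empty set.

int(A) = {u, p}
cl(A)  = {r, s, t, u, q, v, p}
∂A     = {r, s, t, q, v}

U open, U⊆A: {}, {u}, {u, p}. int(A) = ⋃ = {u, p}
X∖A={s, t, q}, int(X∖A)={}, hence cl(A)={r, s, t, u, q, v, p}
∂A: remove int from cl → {r, s, t, q, v}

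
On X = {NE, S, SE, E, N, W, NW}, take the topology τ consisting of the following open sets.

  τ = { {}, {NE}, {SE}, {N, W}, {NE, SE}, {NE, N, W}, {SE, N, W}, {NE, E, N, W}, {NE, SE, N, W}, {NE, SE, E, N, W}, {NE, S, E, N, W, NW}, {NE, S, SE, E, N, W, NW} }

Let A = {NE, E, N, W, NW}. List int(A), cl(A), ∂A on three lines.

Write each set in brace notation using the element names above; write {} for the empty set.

int(A) = {NE, E, N, W}
cl(A)  = {NE, S, E, N, W, NW}
∂A     = {S, NW}

opens ⊆ A: {}, {NE}, {N, W}, {NE, N, W}, {NE, E, N, W}; union → int = {NE, E, N, W}
complement {S, SE}; its interior {SE}; cl(A) = X∖{SE} = {NE, S, E, N, W, NW}
boundary = {NE, S, E, N, W, NW} ∖ {NE, E, N, W} = {S, NW}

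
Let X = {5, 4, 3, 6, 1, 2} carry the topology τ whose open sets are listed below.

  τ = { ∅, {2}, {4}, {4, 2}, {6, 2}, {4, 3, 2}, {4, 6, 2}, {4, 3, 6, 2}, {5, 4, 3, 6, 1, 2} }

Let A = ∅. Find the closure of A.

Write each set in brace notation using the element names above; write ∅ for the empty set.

cl via duality: int({5, 4, 3, 6, 1, 2}) = {5, 4, 3, 6, 1, 2}, so X∖{5, 4, 3, 6, 1, 2} = ∅

∅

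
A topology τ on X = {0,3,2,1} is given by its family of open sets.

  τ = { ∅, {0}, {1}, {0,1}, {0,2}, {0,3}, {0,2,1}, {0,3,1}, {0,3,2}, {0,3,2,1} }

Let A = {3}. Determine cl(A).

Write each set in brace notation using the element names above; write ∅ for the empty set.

cl via duality: int({0,2,1}) = {0,2,1}, so X∖{0,2,1} = {3}

{3}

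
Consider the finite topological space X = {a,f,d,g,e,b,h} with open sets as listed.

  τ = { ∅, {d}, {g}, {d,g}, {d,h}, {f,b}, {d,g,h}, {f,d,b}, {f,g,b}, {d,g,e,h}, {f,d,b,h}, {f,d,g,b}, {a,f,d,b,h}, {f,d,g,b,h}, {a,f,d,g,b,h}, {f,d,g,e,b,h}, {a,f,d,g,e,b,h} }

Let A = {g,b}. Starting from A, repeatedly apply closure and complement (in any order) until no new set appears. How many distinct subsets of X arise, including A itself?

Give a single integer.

10

complement {a,f,d,e,h}; its interior {d,h}; cl(A) = X∖{d,h} = {a,f,g,e,b}
With k = closure, c = complement:
  1. A     = {g,b}
  2. kA    = {a,f,g,e,b}
  3. cA    = {a,f,d,e,h}
  4. ckA   = {d,h}
  5. kcA   = {a,f,d,e,b,h}
  6. kckA  = {a,d,e,h}
  7. ckcA  = {g}
  8. ckckA = {f,g,b}
  9. kckcA = {g,e}
  10. ckckcA = {a,f,d,b,h}
k, c of each give nothing new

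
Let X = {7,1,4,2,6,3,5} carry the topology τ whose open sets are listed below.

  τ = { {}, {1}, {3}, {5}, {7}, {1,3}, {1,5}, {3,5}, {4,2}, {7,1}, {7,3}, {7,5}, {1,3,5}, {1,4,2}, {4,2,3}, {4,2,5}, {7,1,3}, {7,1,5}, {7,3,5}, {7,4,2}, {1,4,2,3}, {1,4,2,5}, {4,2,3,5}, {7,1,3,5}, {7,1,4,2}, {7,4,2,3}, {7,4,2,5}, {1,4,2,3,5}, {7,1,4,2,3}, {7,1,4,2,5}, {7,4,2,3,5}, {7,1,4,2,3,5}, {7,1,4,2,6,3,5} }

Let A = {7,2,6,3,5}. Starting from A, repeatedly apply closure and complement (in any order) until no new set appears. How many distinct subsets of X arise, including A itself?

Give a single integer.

cl via duality: int({1,4}) = {1}, so X∖{1} = {7,4,2,6,3,5}
Write k for closure, c for complement:
  1. A     = {7,2,6,3,5}
  2. kA    = {7,4,2,6,3,5}
  3. cA    = {1,4}
  4. ckA   = {1}
  5. kcA   = {1,4,2,6}
  6. kckA  = {1,6}
  7. ckcA  = {7,3,5}
  8. ckckA = {7,4,2,3,5}
  9. kckcA = {7,6,3,5}
  10. ckckcA = {1,4,2}
applying k or c yields no new set

10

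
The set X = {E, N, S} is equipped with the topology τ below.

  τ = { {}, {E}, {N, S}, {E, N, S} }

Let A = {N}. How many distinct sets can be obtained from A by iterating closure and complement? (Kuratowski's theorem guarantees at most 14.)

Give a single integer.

6

X∖A={E, S}, int(X∖A)={E}, hence cl(A)={N, S}
Orbit (k=closure, c=complement):
  1. A     = {N}
  2. kA    = {N, S}
  3. cA    = {E, S}
  4. ckA   = {E}
  5. kcA   = {E, N, S}
  6. ckcA  = {}
(closed under both — stop)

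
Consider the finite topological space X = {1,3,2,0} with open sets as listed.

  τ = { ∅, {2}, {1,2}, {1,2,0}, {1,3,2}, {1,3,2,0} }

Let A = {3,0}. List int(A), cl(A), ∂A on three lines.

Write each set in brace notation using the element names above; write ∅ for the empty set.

int(A) = ∅
cl(A)  = {3,0}
∂A     = {3,0}

opens ⊆ A: ∅; union → int = ∅
complement {1,2}; its interior {1,2}; cl(A) = X∖{1,2} = {3,0}
boundary = {3,0} ∖ ∅ = {3,0}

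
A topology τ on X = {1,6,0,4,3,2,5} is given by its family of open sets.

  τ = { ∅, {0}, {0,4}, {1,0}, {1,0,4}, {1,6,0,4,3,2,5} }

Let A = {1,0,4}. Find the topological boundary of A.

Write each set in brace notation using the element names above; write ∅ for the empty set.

open subsets of A: ∅, {0}, {1,0}, {0,4}, {1,0,4}; so int(A) = {1,0,4}
closure: X∖int(X∖A) = X∖∅ = {1,6,0,4,3,2,5}
∂A = {1,6,0,4,3,2,5} minus {1,0,4} = {6,3,2,5}

{6,3,2,5}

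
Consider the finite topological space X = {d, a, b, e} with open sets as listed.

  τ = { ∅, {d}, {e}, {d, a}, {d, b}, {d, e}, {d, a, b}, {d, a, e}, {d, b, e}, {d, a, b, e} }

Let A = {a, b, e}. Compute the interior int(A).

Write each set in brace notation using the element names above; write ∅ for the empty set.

{e}

interior: largest open inside A is {e} (from ∅, {e})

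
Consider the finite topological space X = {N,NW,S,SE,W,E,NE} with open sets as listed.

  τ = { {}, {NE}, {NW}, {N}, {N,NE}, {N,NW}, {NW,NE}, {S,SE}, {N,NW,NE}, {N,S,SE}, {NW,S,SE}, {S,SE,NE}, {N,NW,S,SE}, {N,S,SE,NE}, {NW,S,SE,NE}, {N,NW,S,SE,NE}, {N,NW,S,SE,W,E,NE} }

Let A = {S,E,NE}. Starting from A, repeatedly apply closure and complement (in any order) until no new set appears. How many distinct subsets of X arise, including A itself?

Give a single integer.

10

complement {N,NW,SE,W}; its interior {N,NW}; cl(A) = X∖{N,NW} = {S,SE,W,E,NE}
With k = closure, c = complement:
  1. A     = {S,E,NE}
  2. kA    = {S,SE,W,E,NE}
  3. cA    = {N,NW,SE,W}
  4. ckA   = {N,NW}
  5. kcA   = {N,NW,S,SE,W,E}
  6. kckA  = {N,NW,W,E}
  7. ckcA  = {NE}
  8. ckckA = {S,SE,NE}
  9. kckcA = {W,E,NE}
  10. ckckcA = {N,NW,S,SE}
k, c of each give nothing new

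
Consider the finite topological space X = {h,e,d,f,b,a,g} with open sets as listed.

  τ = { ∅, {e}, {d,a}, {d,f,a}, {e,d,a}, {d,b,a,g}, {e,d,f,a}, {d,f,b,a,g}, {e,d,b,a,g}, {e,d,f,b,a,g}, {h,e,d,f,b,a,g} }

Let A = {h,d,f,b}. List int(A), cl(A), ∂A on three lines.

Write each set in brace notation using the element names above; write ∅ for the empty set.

open subsets of A: ∅; so int(A) = ∅
closure: X∖int(X∖A) = X∖{e} = {h,d,f,b,a,g}
∂A = {h,d,f,b,a,g} minus ∅ = {h,d,f,b,a,g}

int(A) = ∅
cl(A)  = {h,d,f,b,a,g}
∂A     = {h,d,f,b,a,g}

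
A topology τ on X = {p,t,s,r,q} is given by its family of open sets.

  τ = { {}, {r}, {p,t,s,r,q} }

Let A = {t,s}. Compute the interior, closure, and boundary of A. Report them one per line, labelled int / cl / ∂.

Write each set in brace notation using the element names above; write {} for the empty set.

U open, U⊆A: {}. int(A) = ⋃ = {}
X∖A={p,r,q}, int(X∖A)={r}, hence cl(A)={p,t,s,q}
∂A: remove int from cl → {p,t,s,q}

int(A) = {}
cl(A)  = {p,t,s,q}
∂A     = {p,t,s,q}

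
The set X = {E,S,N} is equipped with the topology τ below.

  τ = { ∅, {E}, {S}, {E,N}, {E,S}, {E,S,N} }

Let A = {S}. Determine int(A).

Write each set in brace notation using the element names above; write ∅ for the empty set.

{S}

opens ⊆ A: ∅, {S}; union → int = {S}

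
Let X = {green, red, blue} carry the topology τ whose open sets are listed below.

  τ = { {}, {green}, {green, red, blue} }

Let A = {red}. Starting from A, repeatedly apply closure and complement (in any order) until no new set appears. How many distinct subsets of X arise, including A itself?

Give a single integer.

cl via duality: int({green, blue}) = {green}, so X∖{green} = {red, blue}
Write k for closure, c for complement:
  1. A     = {red}
  2. kA    = {red, blue}
  3. cA    = {green, blue}
  4. ckA   = {green}
  5. kcA   = {green, red, blue}
  6. ckcA  = {}
applying k or c yields no new set

6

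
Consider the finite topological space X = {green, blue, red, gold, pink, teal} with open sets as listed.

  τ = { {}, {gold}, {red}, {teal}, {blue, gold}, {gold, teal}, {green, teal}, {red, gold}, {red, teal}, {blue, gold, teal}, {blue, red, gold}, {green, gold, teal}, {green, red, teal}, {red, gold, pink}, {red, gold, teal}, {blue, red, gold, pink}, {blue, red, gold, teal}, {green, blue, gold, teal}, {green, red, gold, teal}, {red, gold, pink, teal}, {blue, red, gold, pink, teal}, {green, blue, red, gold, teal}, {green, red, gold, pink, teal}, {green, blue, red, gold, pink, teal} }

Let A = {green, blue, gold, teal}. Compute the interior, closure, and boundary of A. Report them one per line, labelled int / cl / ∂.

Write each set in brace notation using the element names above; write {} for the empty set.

opens ⊆ A: {}, {gold}, {teal}, {blue, gold}, {green, teal}, {gold, teal}, {green, gold, teal}, {blue, gold, teal}, {green, blue, gold, teal}; union → int = {green, blue, gold, teal}
complement {red, pink}; its interior {red}; cl(A) = X∖{red} = {green, blue, gold, pink, teal}
boundary = {green, blue, gold, pink, teal} ∖ {green, blue, gold, teal} = {pink}

int(A) = {green, blue, gold, teal}
cl(A)  = {green, blue, gold, pink, teal}
∂A     = {pink}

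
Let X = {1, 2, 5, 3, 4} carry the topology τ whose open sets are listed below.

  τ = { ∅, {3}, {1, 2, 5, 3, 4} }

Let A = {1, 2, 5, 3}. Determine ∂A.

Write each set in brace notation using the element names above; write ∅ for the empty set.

opens ⊆ A: ∅, {3}; union → int = {3}
complement {4}; its interior ∅; cl(A) = X∖∅ = {1, 2, 5, 3, 4}
boundary = {1, 2, 5, 3, 4} ∖ {3} = {1, 2, 5, 4}

{1, 2, 5, 4}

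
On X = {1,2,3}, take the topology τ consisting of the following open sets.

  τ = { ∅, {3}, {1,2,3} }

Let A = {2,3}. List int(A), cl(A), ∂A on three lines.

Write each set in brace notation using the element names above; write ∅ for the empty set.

int(A) = {3}
cl(A)  = {1,2,3}
∂A     = {1,2}

interior: largest open inside A is {3} (from ∅, {3})
cl via duality: int({1}) = ∅, so X∖∅ = {1,2,3}
cl∖int = {1,2}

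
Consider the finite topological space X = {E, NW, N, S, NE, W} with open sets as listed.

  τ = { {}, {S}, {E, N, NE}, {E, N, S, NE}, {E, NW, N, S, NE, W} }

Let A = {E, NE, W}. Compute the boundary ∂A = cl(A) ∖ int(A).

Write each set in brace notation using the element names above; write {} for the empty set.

{E, NW, N, NE, W}

open subsets of A: {}; so int(A) = {}
closure: X∖int(X∖A) = X∖{S} = {E, NW, N, NE, W}
∂A = {E, NW, N, NE, W} minus {} = {E, NW, N, NE, W}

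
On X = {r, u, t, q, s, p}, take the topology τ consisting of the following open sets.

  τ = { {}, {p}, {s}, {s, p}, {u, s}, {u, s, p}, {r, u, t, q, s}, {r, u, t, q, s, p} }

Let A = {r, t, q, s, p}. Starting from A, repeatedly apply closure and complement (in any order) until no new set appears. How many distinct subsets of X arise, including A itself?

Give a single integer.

6

cl via duality: int({u}) = {}, so X∖{} = {r, u, t, q, s, p}
Write k for closure, c for complement:
  1. A     = {r, t, q, s, p}
  2. kA    = {r, u, t, q, s, p}
  3. cA    = {u}
  4. ckA   = {}
  5. kcA   = {r, u, t, q}
  6. ckcA  = {s, p}
applying k or c yields no new set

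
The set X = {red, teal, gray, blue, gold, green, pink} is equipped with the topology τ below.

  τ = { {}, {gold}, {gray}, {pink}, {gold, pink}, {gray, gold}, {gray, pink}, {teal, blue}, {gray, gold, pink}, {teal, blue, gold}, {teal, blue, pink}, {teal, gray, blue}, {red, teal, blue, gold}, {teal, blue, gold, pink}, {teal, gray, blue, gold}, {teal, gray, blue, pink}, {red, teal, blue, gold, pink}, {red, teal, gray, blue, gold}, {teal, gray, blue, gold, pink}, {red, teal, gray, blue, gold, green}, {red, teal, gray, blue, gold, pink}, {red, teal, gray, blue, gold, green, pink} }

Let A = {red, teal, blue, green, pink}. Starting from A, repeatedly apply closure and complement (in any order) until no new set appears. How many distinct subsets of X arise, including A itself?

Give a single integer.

4

cl via duality: int({gray, gold}) = {gray, gold}, so X∖{gray, gold} = {red, teal, blue, green, pink}
Write k for closure, c for complement:
  1. A     = {red, teal, blue, green, pink}
  2. cA    = {gray, gold}
  3. kcA   = {red, gray, gold, green}
  4. ckcA  = {teal, blue, pink}
applying k or c yields no new set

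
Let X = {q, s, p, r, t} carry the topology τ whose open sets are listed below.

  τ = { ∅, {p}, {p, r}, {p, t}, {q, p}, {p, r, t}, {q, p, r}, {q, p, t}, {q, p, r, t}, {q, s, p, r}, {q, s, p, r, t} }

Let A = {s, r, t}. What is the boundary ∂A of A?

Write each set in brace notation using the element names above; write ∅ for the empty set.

interior: largest open inside A is ∅ (from ∅)
cl via duality: int({q, p}) = {q, p}, so X∖{q, p} = {s, r, t}
cl∖int = {s, r, t}

{s, r, t}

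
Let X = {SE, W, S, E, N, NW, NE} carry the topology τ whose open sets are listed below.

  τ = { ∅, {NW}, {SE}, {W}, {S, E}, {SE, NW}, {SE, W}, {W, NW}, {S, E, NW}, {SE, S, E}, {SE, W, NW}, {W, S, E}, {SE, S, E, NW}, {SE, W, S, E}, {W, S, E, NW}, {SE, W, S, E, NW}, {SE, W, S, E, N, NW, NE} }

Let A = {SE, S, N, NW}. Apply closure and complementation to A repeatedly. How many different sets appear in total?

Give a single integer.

X∖A={W, E, NE}, int(X∖A)={W}, hence cl(A)={SE, S, E, N, NW, NE}
Orbit (k=closure, c=complement):
  1. A     = {SE, S, N, NW}
  2. kA    = {SE, S, E, N, NW, NE}
  3. cA    = {W, E, NE}
  4. ckA   = {W}
  5. kcA   = {W, S, E, N, NE}
  6. kckA  = {W, N, NE}
  7. ckcA  = {SE, NW}
  8. ckckA = {SE, S, E, NW}
  9. kckcA = {SE, N, NW, NE}
  10. ckckcA = {W, S, E}
(closed under both — stop)

10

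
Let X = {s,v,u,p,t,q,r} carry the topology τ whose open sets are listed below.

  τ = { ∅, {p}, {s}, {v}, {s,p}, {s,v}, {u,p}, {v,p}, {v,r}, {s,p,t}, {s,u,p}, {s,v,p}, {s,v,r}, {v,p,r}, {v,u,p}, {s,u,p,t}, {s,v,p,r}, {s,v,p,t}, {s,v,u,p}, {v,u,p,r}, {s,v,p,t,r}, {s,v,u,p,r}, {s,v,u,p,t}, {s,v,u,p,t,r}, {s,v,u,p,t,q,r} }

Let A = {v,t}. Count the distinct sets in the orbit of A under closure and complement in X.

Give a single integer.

10

X∖A={s,u,p,q,r}, int(X∖A)={s,u,p}, hence cl(A)={v,t,q,r}
Orbit (k=closure, c=complement):
  1. A     = {v,t}
  2. kA    = {v,t,q,r}
  3. cA    = {s,u,p,q,r}
  4. ckA   = {s,u,p}
  5. kcA   = {s,u,p,t,q,r}
  6. kckA  = {s,u,p,t,q}
  7. ckcA  = {v}
  8. ckckA = {v,r}
  9. kckcA = {v,q,r}
  10. ckckcA = {s,u,p,t}
(closed under both — stop)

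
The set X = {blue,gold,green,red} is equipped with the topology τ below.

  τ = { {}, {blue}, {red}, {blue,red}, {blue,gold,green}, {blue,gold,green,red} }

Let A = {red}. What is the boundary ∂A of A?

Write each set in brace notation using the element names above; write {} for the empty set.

{}

open subsets of A: {}, {red}; so int(A) = {red}
closure: X∖int(X∖A) = X∖{blue,gold,green} = {red}
∂A = {red} minus {red} = {}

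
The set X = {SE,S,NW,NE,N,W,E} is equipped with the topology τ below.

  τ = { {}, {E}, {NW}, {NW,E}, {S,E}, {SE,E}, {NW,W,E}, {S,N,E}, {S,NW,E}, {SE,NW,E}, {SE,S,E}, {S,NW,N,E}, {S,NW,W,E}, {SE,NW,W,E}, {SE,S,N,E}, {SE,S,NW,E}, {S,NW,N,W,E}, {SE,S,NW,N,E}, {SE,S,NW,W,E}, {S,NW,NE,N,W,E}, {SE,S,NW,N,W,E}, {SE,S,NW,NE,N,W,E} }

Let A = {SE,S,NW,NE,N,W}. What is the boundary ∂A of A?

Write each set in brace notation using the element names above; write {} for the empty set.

{SE,S,NE,N,W}

opens ⊆ A: {}, {NW}; union → int = {NW}
complement {E}; its interior {E}; cl(A) = X∖{E} = {SE,S,NW,NE,N,W}
boundary = {SE,S,NW,NE,N,W} ∖ {NW} = {SE,S,NE,N,W}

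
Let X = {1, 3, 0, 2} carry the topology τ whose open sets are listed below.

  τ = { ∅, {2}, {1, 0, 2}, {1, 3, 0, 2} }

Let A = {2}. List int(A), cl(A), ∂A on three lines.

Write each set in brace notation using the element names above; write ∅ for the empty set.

int(A) = {2}
cl(A)  = {1, 3, 0, 2}
∂A     = {1, 3, 0}

U open, U⊆A: ∅, {2}. int(A) = ⋃ = {2}
X∖A={1, 3, 0}, int(X∖A)=∅, hence cl(A)={1, 3, 0, 2}
∂A: remove int from cl → {1, 3, 0}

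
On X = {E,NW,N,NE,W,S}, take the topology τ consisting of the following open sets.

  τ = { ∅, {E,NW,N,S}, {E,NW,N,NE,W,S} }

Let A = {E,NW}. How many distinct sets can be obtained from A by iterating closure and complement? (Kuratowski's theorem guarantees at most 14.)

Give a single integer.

complement {N,NE,W,S}; its interior ∅; cl(A) = X∖∅ = {E,NW,N,NE,W,S}
With k = closure, c = complement:
  1. A     = {E,NW}
  2. kA    = {E,NW,N,NE,W,S}
  3. cA    = {N,NE,W,S}
  4. ckA   = ∅
k, c of each give nothing new

4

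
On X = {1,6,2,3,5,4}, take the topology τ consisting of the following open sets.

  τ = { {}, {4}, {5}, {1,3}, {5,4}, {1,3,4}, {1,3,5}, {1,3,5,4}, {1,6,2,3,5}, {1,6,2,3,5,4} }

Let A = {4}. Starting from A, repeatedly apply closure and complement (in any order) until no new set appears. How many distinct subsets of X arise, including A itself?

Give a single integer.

complement {1,6,2,3,5}; its interior {1,6,2,3,5}; cl(A) = X∖{1,6,2,3,5} = {4}
With k = closure, c = complement:
  1. A     = {4}
  2. cA    = {1,6,2,3,5}
k, c of each give nothing new

2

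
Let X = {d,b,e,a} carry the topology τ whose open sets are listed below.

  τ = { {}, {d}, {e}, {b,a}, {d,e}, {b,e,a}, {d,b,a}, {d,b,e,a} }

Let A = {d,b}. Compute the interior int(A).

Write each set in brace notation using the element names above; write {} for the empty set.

{d}

opens ⊆ A: {}, {d}; union → int = {d}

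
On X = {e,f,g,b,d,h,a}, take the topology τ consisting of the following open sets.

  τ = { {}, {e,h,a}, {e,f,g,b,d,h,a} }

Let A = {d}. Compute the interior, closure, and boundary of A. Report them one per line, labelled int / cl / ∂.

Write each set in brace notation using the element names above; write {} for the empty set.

open subsets of A: {}; so int(A) = {}
closure: X∖int(X∖A) = X∖{e,h,a} = {f,g,b,d}
∂A = {f,g,b,d} minus {} = {f,g,b,d}

int(A) = {}
cl(A)  = {f,g,b,d}
∂A     = {f,g,b,d}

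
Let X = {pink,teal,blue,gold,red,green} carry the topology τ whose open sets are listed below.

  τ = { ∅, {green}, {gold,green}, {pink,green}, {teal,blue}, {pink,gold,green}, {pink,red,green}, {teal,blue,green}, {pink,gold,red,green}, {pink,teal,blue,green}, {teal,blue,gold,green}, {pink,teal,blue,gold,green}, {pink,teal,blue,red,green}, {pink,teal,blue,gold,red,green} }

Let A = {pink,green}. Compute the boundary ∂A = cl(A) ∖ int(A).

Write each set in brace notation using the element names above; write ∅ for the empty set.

open subsets of A: ∅, {green}, {pink,green}; so int(A) = {pink,green}
closure: X∖int(X∖A) = X∖{teal,blue} = {pink,gold,red,green}
∂A = {pink,gold,red,green} minus {pink,green} = {gold,red}

{gold,red}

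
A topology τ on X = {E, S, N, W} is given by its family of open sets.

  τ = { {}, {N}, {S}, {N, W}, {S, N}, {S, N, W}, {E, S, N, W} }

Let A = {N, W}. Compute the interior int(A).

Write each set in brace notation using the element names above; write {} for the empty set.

{N, W}

interior: largest open inside A is {N, W} (from {}, {N}, {N, W})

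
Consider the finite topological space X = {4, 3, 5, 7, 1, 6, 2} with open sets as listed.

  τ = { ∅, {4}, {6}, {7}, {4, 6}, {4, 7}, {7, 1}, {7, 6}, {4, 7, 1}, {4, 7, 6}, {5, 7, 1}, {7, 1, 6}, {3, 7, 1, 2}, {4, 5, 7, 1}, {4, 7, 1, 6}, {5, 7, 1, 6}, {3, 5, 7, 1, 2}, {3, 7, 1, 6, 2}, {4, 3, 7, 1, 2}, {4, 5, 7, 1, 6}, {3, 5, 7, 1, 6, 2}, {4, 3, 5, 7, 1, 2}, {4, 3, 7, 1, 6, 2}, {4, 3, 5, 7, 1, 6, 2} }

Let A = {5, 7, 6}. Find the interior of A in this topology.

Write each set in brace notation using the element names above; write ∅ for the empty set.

U open, U⊆A: ∅, {6}, {7}, {7, 6}. int(A) = ⋃ = {7, 6}

{7, 6}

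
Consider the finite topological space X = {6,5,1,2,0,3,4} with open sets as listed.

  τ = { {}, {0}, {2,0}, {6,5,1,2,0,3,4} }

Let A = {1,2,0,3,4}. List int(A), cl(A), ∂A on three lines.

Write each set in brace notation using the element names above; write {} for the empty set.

int(A) = {2,0}
cl(A)  = {6,5,1,2,0,3,4}
∂A     = {6,5,1,3,4}

interior: largest open inside A is {2,0} (from {}, {0}, {2,0})
cl via duality: int({6,5}) = {}, so X∖{} = {6,5,1,2,0,3,4}
cl∖int = {6,5,1,3,4}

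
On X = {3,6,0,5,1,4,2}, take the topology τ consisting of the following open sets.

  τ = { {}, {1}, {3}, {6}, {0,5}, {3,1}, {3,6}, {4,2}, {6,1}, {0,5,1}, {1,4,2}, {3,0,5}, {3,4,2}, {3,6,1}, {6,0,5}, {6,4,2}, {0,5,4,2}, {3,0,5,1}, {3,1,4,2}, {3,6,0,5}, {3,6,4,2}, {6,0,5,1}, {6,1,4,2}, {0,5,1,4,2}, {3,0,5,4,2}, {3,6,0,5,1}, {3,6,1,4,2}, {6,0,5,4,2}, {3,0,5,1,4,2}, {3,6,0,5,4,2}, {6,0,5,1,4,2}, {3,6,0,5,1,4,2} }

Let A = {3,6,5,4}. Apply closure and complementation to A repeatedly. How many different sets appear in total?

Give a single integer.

6

closure: X∖int(X∖A) = X∖{1} = {3,6,0,5,4,2}
Let k=closure and c=complement:
  1. A     = {3,6,5,4}
  2. kA    = {3,6,0,5,4,2}
  3. cA    = {0,1,2}
  4. ckA   = {1}
  5. kcA   = {0,5,1,4,2}
  6. ckcA  = {3,6}
— saturated at 6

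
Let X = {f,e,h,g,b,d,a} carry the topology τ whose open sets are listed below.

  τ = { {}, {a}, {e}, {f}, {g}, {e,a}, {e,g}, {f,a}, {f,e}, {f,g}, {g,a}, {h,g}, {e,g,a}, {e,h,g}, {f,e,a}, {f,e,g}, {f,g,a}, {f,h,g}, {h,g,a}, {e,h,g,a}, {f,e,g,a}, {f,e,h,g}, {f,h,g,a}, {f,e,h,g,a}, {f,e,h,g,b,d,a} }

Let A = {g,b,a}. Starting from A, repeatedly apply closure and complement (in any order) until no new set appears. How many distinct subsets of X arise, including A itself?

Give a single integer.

8

cl via duality: int({f,e,h,d}) = {f,e}, so X∖{f,e} = {h,g,b,d,a}
Write k for closure, c for complement:
  1. A     = {g,b,a}
  2. kA    = {h,g,b,d,a}
  3. cA    = {f,e,h,d}
  4. ckA   = {f,e}
  5. kcA   = {f,e,h,b,d}
  6. kckA  = {f,e,b,d}
  7. ckcA  = {g,a}
  8. ckckA = {h,g,a}
applying k or c yields no new set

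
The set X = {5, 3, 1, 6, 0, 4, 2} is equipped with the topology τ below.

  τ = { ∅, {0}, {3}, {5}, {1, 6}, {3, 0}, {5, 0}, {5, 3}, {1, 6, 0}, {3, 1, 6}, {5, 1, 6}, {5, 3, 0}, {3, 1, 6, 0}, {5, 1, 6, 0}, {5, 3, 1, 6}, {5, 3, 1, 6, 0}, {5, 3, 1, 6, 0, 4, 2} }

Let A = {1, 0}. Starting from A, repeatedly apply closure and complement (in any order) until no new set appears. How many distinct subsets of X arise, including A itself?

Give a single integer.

X∖A={5, 3, 6, 4, 2}, int(X∖A)={5, 3}, hence cl(A)={1, 6, 0, 4, 2}
Orbit (k=closure, c=complement):
  1. A     = {1, 0}
  2. kA    = {1, 6, 0, 4, 2}
  3. cA    = {5, 3, 6, 4, 2}
  4. ckA   = {5, 3}
  5. kcA   = {5, 3, 1, 6, 4, 2}
  6. kckA  = {5, 3, 4, 2}
  7. ckcA  = {0}
  8. ckckA = {1, 6, 0}
  9. kckcA = {0, 4, 2}
  10. ckckcA = {5, 3, 1, 6}
(closed under both — stop)

10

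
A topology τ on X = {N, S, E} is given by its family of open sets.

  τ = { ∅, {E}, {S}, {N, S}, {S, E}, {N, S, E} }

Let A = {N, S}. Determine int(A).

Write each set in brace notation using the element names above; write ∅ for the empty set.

interior: largest open inside A is {N, S} (from ∅, {S}, {N, S})

{N, S}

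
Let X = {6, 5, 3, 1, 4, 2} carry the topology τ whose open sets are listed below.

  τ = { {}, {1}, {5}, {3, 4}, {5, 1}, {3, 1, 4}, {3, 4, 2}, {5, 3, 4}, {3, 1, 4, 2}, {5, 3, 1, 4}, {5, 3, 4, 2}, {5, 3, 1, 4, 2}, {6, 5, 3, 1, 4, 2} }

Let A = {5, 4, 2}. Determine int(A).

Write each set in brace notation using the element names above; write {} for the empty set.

U open, U⊆A: {}, {5}. int(A) = ⋃ = {5}

{5}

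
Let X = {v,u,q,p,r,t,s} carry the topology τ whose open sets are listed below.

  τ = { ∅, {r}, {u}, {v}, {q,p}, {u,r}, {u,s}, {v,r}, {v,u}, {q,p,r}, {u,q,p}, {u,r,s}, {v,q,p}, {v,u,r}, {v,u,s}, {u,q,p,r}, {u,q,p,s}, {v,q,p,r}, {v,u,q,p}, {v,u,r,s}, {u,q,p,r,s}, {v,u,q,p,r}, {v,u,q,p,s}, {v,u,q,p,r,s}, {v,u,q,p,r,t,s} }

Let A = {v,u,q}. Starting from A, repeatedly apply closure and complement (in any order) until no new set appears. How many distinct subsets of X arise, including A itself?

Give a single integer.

12

X∖A={p,r,t,s}, int(X∖A)={r}, hence cl(A)={v,u,q,p,t,s}
Orbit (k=closure, c=complement):
  1. A     = {v,u,q}
  2. kA    = {v,u,q,p,t,s}
  3. cA    = {p,r,t,s}
  4. ckA   = {r}
  5. kcA   = {q,p,r,t,s}
  6. kckA  = {r,t}
  7. ckcA  = {v,u}
  8. ckckA = {v,u,q,p,s}
  9. kckcA = {v,u,t,s}
  10. ckckcA = {q,p,r}
  11. kckckcA = {q,p,r,t}
  12. ckckckcA = {v,u,s}
(closed under both — stop)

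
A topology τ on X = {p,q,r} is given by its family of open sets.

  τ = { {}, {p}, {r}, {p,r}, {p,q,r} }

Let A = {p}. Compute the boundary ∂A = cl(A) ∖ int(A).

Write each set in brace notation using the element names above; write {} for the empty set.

interior: largest open inside A is {p} (from {}, {p})
cl via duality: int({q,r}) = {r}, so X∖{r} = {p,q}
cl∖int = {q}

{q}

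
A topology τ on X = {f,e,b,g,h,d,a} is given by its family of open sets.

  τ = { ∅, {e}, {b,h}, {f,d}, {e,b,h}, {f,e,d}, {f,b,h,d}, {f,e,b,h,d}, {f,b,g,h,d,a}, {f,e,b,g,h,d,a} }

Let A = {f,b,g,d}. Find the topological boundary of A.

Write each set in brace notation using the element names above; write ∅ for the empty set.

interior: largest open inside A is {f,d} (from ∅, {f,d})
cl via duality: int({e,h,a}) = {e}, so X∖{e} = {f,b,g,h,d,a}
cl∖int = {b,g,h,a}

{b,g,h,a}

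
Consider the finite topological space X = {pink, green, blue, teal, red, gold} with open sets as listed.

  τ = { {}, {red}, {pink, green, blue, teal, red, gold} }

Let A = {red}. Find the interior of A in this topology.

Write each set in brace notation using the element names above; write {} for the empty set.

open subsets of A: {}, {red}; so int(A) = {red}

{red}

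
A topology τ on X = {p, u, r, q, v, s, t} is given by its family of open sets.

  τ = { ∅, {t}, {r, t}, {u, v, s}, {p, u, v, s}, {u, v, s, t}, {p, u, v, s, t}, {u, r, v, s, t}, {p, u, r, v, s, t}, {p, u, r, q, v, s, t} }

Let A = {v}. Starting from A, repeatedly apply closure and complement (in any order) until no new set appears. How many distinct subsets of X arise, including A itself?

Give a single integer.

X∖A={p, u, r, q, s, t}, int(X∖A)={r, t}, hence cl(A)={p, u, q, v, s}
Orbit (k=closure, c=complement):
  1. A     = {v}
  2. kA    = {p, u, q, v, s}
  3. cA    = {p, u, r, q, s, t}
  4. ckA   = {r, t}
  5. kcA   = {p, u, r, q, v, s, t}
  6. kckA  = {r, q, t}
  7. ckcA  = ∅
  8. ckckA = {p, u, v, s}
(closed under both — stop)

8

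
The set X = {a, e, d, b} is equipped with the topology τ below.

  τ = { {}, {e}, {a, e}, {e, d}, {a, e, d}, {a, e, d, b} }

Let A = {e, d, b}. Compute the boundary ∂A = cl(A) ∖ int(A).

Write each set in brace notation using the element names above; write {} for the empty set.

U open, U⊆A: {}, {e}, {e, d}. int(A) = ⋃ = {e, d}
X∖A={a}, int(X∖A)={}, hence cl(A)={a, e, d, b}
∂A: remove int from cl → {a, b}

{a, b}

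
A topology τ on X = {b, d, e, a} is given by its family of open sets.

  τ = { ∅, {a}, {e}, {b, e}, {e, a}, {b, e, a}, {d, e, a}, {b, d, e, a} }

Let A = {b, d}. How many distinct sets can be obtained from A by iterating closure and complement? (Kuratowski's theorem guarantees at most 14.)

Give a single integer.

4

closure: X∖int(X∖A) = X∖{e, a} = {b, d}
Let k=closure and c=complement:
  1. A     = {b, d}
  2. cA    = {e, a}
  3. kcA   = {b, d, e, a}
  4. ckcA  = ∅
— saturated at 4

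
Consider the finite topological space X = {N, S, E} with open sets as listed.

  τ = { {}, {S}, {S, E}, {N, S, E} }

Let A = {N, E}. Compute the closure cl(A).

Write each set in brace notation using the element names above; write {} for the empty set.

complement {S}; its interior {S}; cl(A) = X∖{S} = {N, E}

{N, E}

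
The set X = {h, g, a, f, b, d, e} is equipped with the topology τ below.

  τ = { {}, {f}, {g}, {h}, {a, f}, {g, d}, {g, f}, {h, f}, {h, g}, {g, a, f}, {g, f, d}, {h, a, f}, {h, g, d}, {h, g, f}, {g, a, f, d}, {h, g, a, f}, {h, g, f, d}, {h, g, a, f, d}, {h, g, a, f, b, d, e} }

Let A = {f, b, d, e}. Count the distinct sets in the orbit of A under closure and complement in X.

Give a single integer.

complement {h, g, a}; its interior {h, g}; cl(A) = X∖{h, g} = {a, f, b, d, e}
With k = closure, c = complement:
  1. A     = {f, b, d, e}
  2. kA    = {a, f, b, d, e}
  3. cA    = {h, g, a}
  4. ckA   = {h, g}
  5. kcA   = {h, g, a, b, d, e}
  6. kckA  = {h, g, b, d, e}
  7. ckcA  = {f}
  8. ckckA = {a, f}
  9. kckcA = {a, f, b, e}
  10. ckckcA = {h, g, d}
k, c of each give nothing new

10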